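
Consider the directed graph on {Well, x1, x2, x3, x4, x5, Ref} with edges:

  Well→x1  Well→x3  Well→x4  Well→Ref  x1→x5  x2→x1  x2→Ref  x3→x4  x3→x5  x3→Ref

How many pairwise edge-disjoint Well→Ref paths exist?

2

Assign every edge capacity 1; by Menger, the answer equals the max flow.
Path Well→Ref (+1); total 1.
Path Well→x3→Ref (+1); total 2.
No residual Well→Ref path; max flow = 2.
Certifying cut of size 2: {Well→Ref, Well→x3}.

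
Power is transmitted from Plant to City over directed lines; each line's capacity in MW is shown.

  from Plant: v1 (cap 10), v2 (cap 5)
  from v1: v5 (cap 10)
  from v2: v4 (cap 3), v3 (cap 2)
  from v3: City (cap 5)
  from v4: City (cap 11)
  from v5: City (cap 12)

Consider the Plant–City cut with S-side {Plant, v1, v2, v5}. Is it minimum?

No — its capacity is 17, but the minimum cut has capacity 15.

Given cut capacity: 2 + 3 + 12 = 17.
Augment Plant→v1→v5→City: bottleneck 10, flow now 10.
Augment Plant→v2→v3→City: bottleneck 2, flow now 12.
Augment Plant→v2→v4→City: bottleneck 3, flow now 15.
No augmenting path remains; maximum flow = 15.
In the residual graph, reachable from Plant: {Plant}.
Min-cut edges: Plant→v1 (10), Plant→v2 (5); capacity 10 + 5 = 15.
Cut capacity 17 exceeds the max flow 15, so it is not minimum.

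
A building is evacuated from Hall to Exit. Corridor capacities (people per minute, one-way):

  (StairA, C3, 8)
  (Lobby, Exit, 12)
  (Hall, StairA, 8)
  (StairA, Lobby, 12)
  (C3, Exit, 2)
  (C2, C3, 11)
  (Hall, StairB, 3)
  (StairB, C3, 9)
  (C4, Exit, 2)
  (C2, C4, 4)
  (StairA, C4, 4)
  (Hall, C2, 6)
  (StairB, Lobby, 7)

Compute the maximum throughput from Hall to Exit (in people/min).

Augment Hall→StairB→C3→Exit: bottleneck 2, flow now 2.
Augment Hall→StairB→Lobby→Exit: bottleneck 1, flow now 3.
Augment Hall→C2→C4→Exit: bottleneck 2, flow now 5.
Augment Hall→StairA→Lobby→Exit: bottleneck 8, flow now 13.
Augment Hall→C2→C3→StairB→Lobby→Exit: bottleneck 2, flow now 15. (uses reverse residual edge)
No augmenting path remains; maximum flow = 15.
In the residual graph, reachable from Hall: {Hall, C2, C3, C4}.
Min-cut edges: Hall→StairB (3), Hall→StairA (8), C3→Exit (2), C4→Exit (2); capacity 3 + 8 + 2 + 2 = 15.
This cut is saturated, so no flow can exceed 15.

15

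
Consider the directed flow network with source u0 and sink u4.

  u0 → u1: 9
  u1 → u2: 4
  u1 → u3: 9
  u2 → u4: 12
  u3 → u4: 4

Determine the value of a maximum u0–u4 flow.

8

Augment u0→u1→u2→u4: bottleneck 4, flow now 4.
Augment u0→u1→u3→u4: bottleneck 4, flow now 8.
No augmenting path remains; maximum flow = 8.
In the residual graph, reachable from u0: {u0, u1, u3}.
Min-cut edges: u1→u2 (4), u3→u4 (4); capacity 4 + 4 = 8.
This cut is saturated, so no flow can exceed 8.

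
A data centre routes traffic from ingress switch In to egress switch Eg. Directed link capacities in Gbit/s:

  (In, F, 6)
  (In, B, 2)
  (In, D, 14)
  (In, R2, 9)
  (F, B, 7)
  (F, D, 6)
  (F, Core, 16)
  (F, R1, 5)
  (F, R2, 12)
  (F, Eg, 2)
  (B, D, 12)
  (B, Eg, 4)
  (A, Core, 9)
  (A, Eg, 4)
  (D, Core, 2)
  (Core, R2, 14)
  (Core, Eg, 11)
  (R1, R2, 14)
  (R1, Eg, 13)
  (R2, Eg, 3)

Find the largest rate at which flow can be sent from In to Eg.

13

Augment In→F→Eg: bottleneck 2, flow now 2.
Augment In→B→Eg: bottleneck 2, flow now 4.
Augment In→R2→Eg: bottleneck 3, flow now 7.
Augment In→F→B→Eg: bottleneck 2, flow now 9.
Augment In→F→Core→Eg: bottleneck 2, flow now 11.
Augment In→D→Core→Eg: bottleneck 2, flow now 13.
No augmenting path remains; maximum flow = 13.
In the residual graph, reachable from In: {In, D, R2}.
Min-cut edges: In→F (6), In→B (2), D→Core (2), R2→Eg (3); capacity 6 + 2 + 2 + 3 = 13.
This cut is saturated, so no flow can exceed 13.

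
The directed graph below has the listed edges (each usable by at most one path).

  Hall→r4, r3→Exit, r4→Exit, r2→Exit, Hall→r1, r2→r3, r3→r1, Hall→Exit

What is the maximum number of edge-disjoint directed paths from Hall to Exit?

2

Assign every edge capacity 1; by Menger, the answer equals the max flow.
Path Hall→Exit (+1); total 1.
Path Hall→r4→Exit (+1); total 2.
No residual Hall→Exit path; max flow = 2.
Certifying cut of size 2: {Hall→Exit, Hall→r4}.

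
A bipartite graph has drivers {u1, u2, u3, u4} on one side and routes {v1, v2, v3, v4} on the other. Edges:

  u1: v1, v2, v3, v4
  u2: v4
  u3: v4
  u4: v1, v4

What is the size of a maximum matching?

Unit-capacity flow: source→left, listed edges, right→sink; max matching = max flow.
Augmenting path u1→v1 (+1); matched 1.
Augmenting path u2→v4 (+1); matched 2.
Augmenting path u4→v1→u1→v2 (+1); matched 3.
No augmenting path remains; maximum matching = 3.
König certificate: {u1, u4, v4} is a vertex cover of size 3 (every listed pair touches it), so no matching can be larger.

3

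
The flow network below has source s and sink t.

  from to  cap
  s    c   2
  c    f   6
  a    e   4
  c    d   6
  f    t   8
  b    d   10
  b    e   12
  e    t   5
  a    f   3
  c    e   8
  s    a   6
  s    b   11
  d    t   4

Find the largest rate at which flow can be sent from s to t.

Augment s→a→e→t: bottleneck 4, flow now 4.
Augment s→a→f→t: bottleneck 2, flow now 6.
Augment s→b→d→t: bottleneck 4, flow now 10.
Augment s→b→e→t: bottleneck 1, flow now 11.
Augment s→c→f→t: bottleneck 2, flow now 13.
Augment s→b→e→a→f→t: bottleneck 1, flow now 14. (uses reverse residual edge)
No augmenting path remains; maximum flow = 14.
In the residual graph, reachable from s: {s, a, b, d, e}.
Min-cut edges: s→c (2), a→f (3), d→t (4), e→t (5); capacity 2 + 3 + 4 + 5 = 14.
This cut is saturated, so no flow can exceed 14.

14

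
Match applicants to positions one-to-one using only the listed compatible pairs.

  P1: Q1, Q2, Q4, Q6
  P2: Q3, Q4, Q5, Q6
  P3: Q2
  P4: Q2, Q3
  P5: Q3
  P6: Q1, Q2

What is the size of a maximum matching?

Unit-capacity flow: source→left, listed edges, right→sink; max matching = max flow.
Augmenting path P1→Q1 (+1); matched 1.
Augmenting path P2→Q3 (+1); matched 2.
Augmenting path P3→Q2 (+1); matched 3.
Augmenting path P4→Q3→P2→Q4 (+1); matched 4.
Augmenting path P6→Q1→P1→Q6 (+1); matched 5.
No augmenting path remains; maximum matching = 5.
König certificate: {P1, P2, P6, Q2, Q3} is a vertex cover of size 5 (every listed pair touches it), so no matching can be larger.

5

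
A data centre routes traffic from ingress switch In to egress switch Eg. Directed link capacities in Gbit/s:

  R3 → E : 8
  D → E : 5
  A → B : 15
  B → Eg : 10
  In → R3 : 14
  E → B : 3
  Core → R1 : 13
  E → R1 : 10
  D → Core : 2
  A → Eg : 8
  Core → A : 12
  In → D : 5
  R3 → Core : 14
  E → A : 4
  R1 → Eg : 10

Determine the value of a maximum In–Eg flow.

19

Augment In→D→Core→R1→Eg: bottleneck 2, flow now 2.
Augment In→D→E→R1→Eg: bottleneck 3, flow now 5.
Augment In→R3→Core→R1→Eg: bottleneck 5, flow now 10.
Augment In→R3→Core→A→Eg: bottleneck 8, flow now 18.
Augment In→R3→E→B→Eg: bottleneck 1, flow now 19.
No augmenting path remains; maximum flow = 19.
In the residual graph, reachable from In: {In}.
Min-cut edges: In→D (5), In→R3 (14); capacity 5 + 14 = 19.
This cut is saturated, so no flow can exceed 19.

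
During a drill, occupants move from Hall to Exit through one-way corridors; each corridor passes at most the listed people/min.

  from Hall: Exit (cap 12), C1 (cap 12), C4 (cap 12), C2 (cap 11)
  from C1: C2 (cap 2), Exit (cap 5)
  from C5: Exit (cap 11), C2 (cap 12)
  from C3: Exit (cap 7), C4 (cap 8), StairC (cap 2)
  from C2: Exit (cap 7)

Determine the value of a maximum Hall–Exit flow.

Augment Hall→Exit: bottleneck 12, flow now 12.
Augment Hall→C1→Exit: bottleneck 5, flow now 17.
Augment Hall→C2→Exit: bottleneck 7, flow now 24.
No augmenting path remains; maximum flow = 24.
In the residual graph, reachable from Hall: {Hall, C1, C4, C2}.
Min-cut edges: Hall→Exit (12), C1→Exit (5), C2→Exit (7); capacity 12 + 5 + 7 = 24.
This cut is saturated, so no flow can exceed 24.

24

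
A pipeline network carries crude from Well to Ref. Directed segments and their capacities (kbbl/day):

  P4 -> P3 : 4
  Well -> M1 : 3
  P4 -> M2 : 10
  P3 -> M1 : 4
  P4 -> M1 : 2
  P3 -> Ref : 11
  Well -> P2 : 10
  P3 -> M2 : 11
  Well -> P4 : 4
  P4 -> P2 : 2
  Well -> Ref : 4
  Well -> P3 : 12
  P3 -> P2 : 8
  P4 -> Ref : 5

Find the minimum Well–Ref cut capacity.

Augment Well→Ref: bottleneck 4, flow now 4.
Augment Well→P4→Ref: bottleneck 4, flow now 8.
Augment Well→P3→Ref: bottleneck 11, flow now 19.
No augmenting path remains; maximum flow = 19.
By max-flow min-cut, the minimum cut capacity equals the max flow.
In the residual graph, reachable from Well: {Well, P3, P2, M2, M1}.
Min-cut edges: Well→P4 (4), Well→Ref (4), P3→Ref (11); capacity 4 + 4 + 11 = 19.

19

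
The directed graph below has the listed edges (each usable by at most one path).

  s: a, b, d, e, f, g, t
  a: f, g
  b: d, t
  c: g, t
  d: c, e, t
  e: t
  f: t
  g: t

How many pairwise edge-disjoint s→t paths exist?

6

Assign every edge capacity 1; by Menger, the answer equals the max flow.
Path s→t (+1); total 1.
Path s→b→t (+1); total 2.
Path s→d→t (+1); total 3.
Path s→e→t (+1); total 4.
Path s→f→t (+1); total 5.
Path s→g→t (+1); total 6.
No residual s→t path; max flow = 6.
Certifying cut of size 6: {f→t, g→t, s→b, s→d, s→e, s→t}.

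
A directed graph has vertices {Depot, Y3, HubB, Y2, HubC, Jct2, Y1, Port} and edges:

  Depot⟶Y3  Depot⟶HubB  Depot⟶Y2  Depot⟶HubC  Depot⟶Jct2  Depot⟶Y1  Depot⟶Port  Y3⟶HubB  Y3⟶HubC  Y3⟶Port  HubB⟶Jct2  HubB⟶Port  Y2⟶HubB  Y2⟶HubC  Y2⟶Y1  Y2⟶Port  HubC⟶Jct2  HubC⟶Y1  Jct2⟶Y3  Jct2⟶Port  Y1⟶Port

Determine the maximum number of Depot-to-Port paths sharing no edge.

6

Assign every edge capacity 1; by Menger, the answer equals the max flow.
Path Depot→Port (+1); total 1.
Path Depot→Y3→Port (+1); total 2.
Path Depot→HubB→Port (+1); total 3.
Path Depot→Y2→Port (+1); total 4.
Path Depot→Jct2→Port (+1); total 5.
Path Depot→Y1→Port (+1); total 6.
No residual Depot→Port path; max flow = 6.
Certifying cut of size 6: {Depot→Port, Depot→Y2, HubB→Port, Jct2→Port, Y1→Port, Y3→Port}.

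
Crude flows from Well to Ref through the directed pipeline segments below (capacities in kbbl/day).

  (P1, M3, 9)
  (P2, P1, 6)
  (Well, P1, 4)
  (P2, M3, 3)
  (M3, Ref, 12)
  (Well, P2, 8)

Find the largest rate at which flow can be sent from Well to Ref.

12

Augment Well→P1→M3→Ref: bottleneck 4, flow now 4.
Augment Well→P2→M3→Ref: bottleneck 3, flow now 7.
Augment Well→P2→P1→M3→Ref: bottleneck 5, flow now 12.
No augmenting path remains; maximum flow = 12.
In the residual graph, reachable from Well: {Well}.
Min-cut edges: Well→P1 (4), Well→P2 (8); capacity 4 + 8 = 12.
This cut is saturated, so no flow can exceed 12.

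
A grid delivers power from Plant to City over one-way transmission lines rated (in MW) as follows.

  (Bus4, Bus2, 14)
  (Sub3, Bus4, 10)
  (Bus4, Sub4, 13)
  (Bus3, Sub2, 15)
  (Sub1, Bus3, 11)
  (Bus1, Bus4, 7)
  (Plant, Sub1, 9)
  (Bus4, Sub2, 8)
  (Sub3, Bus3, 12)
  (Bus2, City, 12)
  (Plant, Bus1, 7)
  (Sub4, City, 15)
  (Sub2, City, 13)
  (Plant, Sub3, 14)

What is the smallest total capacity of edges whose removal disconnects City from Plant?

Augment Plant→Bus1→Bus4→Sub2→City: bottleneck 7, flow now 7.
Augment Plant→Sub1→Bus3→Sub2→City: bottleneck 6, flow now 13.
Augment Plant→Sub3→Bus4→Sub4→City: bottleneck 10, flow now 23.
Augment Plant→Sub1→Bus3→Sub2→Bus4→Sub4→City: bottleneck 3, flow now 26. (uses reverse residual edge)
Augment Plant→Sub3→Bus3→Sub2→Bus4→Bus2→City: bottleneck 4, flow now 30. (uses reverse residual edge)
No augmenting path remains; maximum flow = 30.
By max-flow min-cut, the minimum cut capacity equals the max flow.
In the residual graph, reachable from Plant: {Plant}.
Min-cut edges: Plant→Bus1 (7), Plant→Sub1 (9), Plant→Sub3 (14); capacity 7 + 9 + 14 = 30.

30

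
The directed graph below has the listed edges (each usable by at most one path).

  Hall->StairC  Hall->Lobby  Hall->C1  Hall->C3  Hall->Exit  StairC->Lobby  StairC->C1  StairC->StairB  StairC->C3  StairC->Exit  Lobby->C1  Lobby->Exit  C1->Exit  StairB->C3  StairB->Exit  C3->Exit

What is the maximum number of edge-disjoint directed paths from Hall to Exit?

5

Assign every edge capacity 1; by Menger, the answer equals the max flow.
Path Hall→Exit (+1); total 1.
Path Hall→StairC→Exit (+1); total 2.
Path Hall→Lobby→Exit (+1); total 3.
Path Hall→C1→Exit (+1); total 4.
Path Hall→C3→Exit (+1); total 5.
No residual Hall→Exit path; max flow = 5.
Certifying cut of size 5: {Hall→C1, Hall→C3, Hall→Exit, Hall→Lobby, Hall→StairC}.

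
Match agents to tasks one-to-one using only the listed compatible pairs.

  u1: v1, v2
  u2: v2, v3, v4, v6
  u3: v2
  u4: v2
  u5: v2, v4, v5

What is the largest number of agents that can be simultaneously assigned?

4

Unit-capacity flow: source→left, listed edges, right→sink; max matching = max flow.
Augmenting path u1→v1 (+1); matched 1.
Augmenting path u2→v2 (+1); matched 2.
Augmenting path u5→v4 (+1); matched 3.
Augmenting path u3→v2→u2→v3 (+1); matched 4.
No augmenting path remains; maximum matching = 4.
König certificate: {u1, u2, u5, v2} is a vertex cover of size 4 (every listed pair touches it), so no matching can be larger.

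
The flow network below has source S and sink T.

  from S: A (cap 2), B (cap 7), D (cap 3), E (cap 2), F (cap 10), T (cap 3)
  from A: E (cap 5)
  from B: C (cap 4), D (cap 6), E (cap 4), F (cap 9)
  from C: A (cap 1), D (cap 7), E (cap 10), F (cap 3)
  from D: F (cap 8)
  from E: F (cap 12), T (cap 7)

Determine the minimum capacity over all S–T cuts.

10

Augment S→T: bottleneck 3, flow now 3.
Augment S→E→T: bottleneck 2, flow now 5.
Augment S→A→E→T: bottleneck 2, flow now 7.
Augment S→B→E→T: bottleneck 3, flow now 10.
No augmenting path remains; maximum flow = 10.
By max-flow min-cut, the minimum cut capacity equals the max flow.
In the residual graph, reachable from S: {S, A, B, C, D, E, F}.
Min-cut edges: S→T (3), E→T (7); capacity 3 + 7 = 10.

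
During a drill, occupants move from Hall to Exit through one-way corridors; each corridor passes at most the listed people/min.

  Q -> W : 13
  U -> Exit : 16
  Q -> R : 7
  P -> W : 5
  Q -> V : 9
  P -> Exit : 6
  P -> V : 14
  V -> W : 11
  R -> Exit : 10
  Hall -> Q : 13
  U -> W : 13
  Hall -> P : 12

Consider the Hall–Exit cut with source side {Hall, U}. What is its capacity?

54

Edges leaving {Hall, U}: Hall→P (12), Hall→Q (13), U→W (13), U→Exit (16).
Cut capacity = 12 + 13 + 13 + 16 = 54.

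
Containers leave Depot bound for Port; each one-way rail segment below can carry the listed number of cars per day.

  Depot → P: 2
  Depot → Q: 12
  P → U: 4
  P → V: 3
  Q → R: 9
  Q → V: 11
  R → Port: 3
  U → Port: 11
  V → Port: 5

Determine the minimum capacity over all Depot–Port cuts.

Augment Depot→P→U→Port: bottleneck 2, flow now 2.
Augment Depot→Q→R→Port: bottleneck 3, flow now 5.
Augment Depot→Q→V→Port: bottleneck 5, flow now 10.
No augmenting path remains; maximum flow = 10.
By max-flow min-cut, the minimum cut capacity equals the max flow.
In the residual graph, reachable from Depot: {Depot, Q, R, V}.
Min-cut edges: Depot→P (2), R→Port (3), V→Port (5); capacity 2 + 3 + 5 = 10.

10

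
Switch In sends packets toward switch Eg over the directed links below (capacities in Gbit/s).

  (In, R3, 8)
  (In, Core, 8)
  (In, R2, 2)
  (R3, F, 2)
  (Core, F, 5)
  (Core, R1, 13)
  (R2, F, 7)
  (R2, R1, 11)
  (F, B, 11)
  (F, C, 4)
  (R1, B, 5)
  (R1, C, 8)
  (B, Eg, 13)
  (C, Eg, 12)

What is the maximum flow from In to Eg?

Augment In→R3→F→B→Eg: bottleneck 2, flow now 2.
Augment In→Core→F→B→Eg: bottleneck 5, flow now 7.
Augment In→Core→R1→B→Eg: bottleneck 3, flow now 10.
Augment In→R2→F→B→Eg: bottleneck 2, flow now 12.
No augmenting path remains; maximum flow = 12.
In the residual graph, reachable from In: {In, R3}.
Min-cut edges: In→Core (8), In→R2 (2), R3→F (2); capacity 8 + 2 + 2 = 12.
This cut is saturated, so no flow can exceed 12.

12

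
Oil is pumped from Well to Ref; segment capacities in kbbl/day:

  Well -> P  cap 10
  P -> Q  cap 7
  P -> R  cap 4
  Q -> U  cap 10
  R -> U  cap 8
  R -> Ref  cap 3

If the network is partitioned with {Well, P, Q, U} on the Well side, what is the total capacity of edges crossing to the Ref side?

Edges leaving {Well, P, Q, U}: P→R (4).
Cut capacity = 4 = 4.

4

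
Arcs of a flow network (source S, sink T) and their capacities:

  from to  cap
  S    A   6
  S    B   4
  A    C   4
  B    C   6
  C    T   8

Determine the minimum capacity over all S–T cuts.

Augment S→A→C→T: bottleneck 4, flow now 4.
Augment S→B→C→T: bottleneck 4, flow now 8.
No augmenting path remains; maximum flow = 8.
By max-flow min-cut, the minimum cut capacity equals the max flow.
In the residual graph, reachable from S: {S, A}.
Min-cut edges: S→B (4), A→C (4); capacity 4 + 4 = 8.

8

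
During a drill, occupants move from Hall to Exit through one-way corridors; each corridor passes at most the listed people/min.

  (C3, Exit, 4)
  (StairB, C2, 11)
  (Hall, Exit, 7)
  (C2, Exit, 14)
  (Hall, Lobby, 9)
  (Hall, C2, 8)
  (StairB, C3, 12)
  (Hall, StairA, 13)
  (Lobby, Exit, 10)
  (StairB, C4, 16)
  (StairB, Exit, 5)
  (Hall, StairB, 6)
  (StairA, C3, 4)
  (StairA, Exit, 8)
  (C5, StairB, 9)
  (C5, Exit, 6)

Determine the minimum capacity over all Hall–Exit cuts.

Augment Hall→Exit: bottleneck 7, flow now 7.
Augment Hall→StairB→Exit: bottleneck 5, flow now 12.
Augment Hall→StairA→Exit: bottleneck 8, flow now 20.
Augment Hall→Lobby→Exit: bottleneck 9, flow now 29.
Augment Hall→C2→Exit: bottleneck 8, flow now 37.
Augment Hall→StairB→C3→Exit: bottleneck 1, flow now 38.
Augment Hall→StairA→C3→Exit: bottleneck 3, flow now 41.
Augment Hall→StairA→C3→StairB→C2→Exit: bottleneck 1, flow now 42. (uses reverse residual edge)
No augmenting path remains; maximum flow = 42.
By max-flow min-cut, the minimum cut capacity equals the max flow.
In the residual graph, reachable from Hall: {Hall, StairA}.
Min-cut edges: Hall→StairB (6), Hall→Lobby (9), Hall→C2 (8), Hall→Exit (7), StairA→C3 (4), StairA→Exit (8); capacity 6 + 9 + 8 + 7 + 4 + 8 = 42.

42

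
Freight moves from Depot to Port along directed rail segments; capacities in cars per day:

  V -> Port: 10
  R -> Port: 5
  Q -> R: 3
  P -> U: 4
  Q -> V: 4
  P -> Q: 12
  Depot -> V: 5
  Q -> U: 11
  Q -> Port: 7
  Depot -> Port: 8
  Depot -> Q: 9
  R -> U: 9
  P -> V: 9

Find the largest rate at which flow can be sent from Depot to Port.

22

Augment Depot→Port: bottleneck 8, flow now 8.
Augment Depot→Q→Port: bottleneck 7, flow now 15.
Augment Depot→V→Port: bottleneck 5, flow now 20.
Augment Depot→Q→R→Port: bottleneck 2, flow now 22.
No augmenting path remains; maximum flow = 22.
In the residual graph, reachable from Depot: {Depot}.
Min-cut edges: Depot→Q (9), Depot→V (5), Depot→Port (8); capacity 9 + 5 + 8 = 22.
This cut is saturated, so no flow can exceed 22.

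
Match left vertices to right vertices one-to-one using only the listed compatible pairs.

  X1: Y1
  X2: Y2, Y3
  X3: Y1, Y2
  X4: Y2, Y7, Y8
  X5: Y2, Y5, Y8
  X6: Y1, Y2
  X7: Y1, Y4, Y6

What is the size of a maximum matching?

6

Unit-capacity flow: source→left, listed edges, right→sink; max matching = max flow.
Augmenting path X1→Y1 (+1); matched 1.
Augmenting path X2→Y2 (+1); matched 2.
Augmenting path X4→Y7 (+1); matched 3.
Augmenting path X5→Y5 (+1); matched 4.
Augmenting path X7→Y4 (+1); matched 5.
Augmenting path X3→Y2→X2→Y3 (+1); matched 6.
No augmenting path remains; maximum matching = 6.
König certificate: {X2, X4, X5, X7, Y1, Y2} is a vertex cover of size 6 (every listed pair touches it), so no matching can be larger.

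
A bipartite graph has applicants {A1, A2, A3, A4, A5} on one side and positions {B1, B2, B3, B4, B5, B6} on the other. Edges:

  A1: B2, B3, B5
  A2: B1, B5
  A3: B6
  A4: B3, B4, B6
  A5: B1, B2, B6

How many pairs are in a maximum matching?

5

Unit-capacity flow: source→left, listed edges, right→sink; max matching = max flow.
Augmenting path A1→B2 (+1); matched 1.
Augmenting path A2→B1 (+1); matched 2.
Augmenting path A3→B6 (+1); matched 3.
Augmenting path A4→B3 (+1); matched 4.
Augmenting path A5→B1→A2→B5 (+1); matched 5.
No augmenting path remains; maximum matching = 5.
König certificate: {A1, A2, A3, A4, A5} is a vertex cover of size 5 (every listed pair touches it), so no matching can be larger.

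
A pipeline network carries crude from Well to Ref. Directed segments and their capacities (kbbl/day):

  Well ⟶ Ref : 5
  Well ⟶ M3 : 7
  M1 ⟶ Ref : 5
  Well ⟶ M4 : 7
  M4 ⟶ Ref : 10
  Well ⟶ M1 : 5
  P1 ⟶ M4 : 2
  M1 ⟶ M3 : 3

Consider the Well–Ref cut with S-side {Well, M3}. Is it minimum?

Given cut capacity: 5 + 7 + 5 = 17.
Augment Well→Ref: bottleneck 5, flow now 5.
Augment Well→M1→Ref: bottleneck 5, flow now 10.
Augment Well→M4→Ref: bottleneck 7, flow now 17.
No augmenting path remains; maximum flow = 17.
Cut capacity 17 equals the max flow, so it is a minimum cut.

Yes — it is a minimum cut (capacity 17).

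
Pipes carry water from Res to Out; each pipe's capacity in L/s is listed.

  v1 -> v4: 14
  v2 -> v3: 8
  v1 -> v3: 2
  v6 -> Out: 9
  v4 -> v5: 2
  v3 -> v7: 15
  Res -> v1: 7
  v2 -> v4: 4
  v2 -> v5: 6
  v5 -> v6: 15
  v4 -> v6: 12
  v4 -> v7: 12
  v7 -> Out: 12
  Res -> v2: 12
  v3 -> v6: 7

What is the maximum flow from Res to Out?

Augment Res→v1→v3→v6→Out: bottleneck 2, flow now 2.
Augment Res→v1→v4→v6→Out: bottleneck 5, flow now 7.
Augment Res→v2→v3→v6→Out: bottleneck 2, flow now 9.
Augment Res→v2→v3→v7→Out: bottleneck 6, flow now 15.
Augment Res→v2→v4→v7→Out: bottleneck 4, flow now 19.
No augmenting path remains; maximum flow = 19.
In the residual graph, reachable from Res: {Res}.
Min-cut edges: Res→v1 (7), Res→v2 (12); capacity 7 + 12 = 19.
This cut is saturated, so no flow can exceed 19.

19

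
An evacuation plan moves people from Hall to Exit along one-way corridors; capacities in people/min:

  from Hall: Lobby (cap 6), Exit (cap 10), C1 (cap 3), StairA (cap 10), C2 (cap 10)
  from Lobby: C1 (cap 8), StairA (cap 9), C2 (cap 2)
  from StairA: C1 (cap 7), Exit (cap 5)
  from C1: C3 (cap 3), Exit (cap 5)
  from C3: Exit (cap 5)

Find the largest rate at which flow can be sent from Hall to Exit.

23

Augment Hall→Exit: bottleneck 10, flow now 10.
Augment Hall→StairA→Exit: bottleneck 5, flow now 15.
Augment Hall→C1→Exit: bottleneck 3, flow now 18.
Augment Hall→Lobby→C1→Exit: bottleneck 2, flow now 20.
Augment Hall→Lobby→C1→C3→Exit: bottleneck 3, flow now 23.
No augmenting path remains; maximum flow = 23.
In the residual graph, reachable from Hall: {Hall, Lobby, StairA, C1, C2}.
Min-cut edges: Hall→Exit (10), StairA→Exit (5), C1→C3 (3), C1→Exit (5); capacity 10 + 5 + 3 + 5 = 23.
This cut is saturated, so no flow can exceed 23.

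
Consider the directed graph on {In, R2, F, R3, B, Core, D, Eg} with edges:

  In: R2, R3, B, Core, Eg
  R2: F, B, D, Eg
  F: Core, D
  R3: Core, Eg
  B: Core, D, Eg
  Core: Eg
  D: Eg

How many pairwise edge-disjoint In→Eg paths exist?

Assign every edge capacity 1; by Menger, the answer equals the max flow.
Path In→Eg (+1); total 1.
Path In→R2→Eg (+1); total 2.
Path In→R3→Eg (+1); total 3.
Path In→B→Eg (+1); total 4.
Path In→Core→Eg (+1); total 5.
No residual In→Eg path; max flow = 5.
Certifying cut of size 5: {In→B, In→Core, In→Eg, In→R2, In→R3}.

5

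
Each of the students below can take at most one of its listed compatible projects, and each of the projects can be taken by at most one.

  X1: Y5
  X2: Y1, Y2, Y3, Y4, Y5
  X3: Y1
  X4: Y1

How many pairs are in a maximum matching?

Unit-capacity flow: source→left, listed edges, right→sink; max matching = max flow.
Augmenting path X1→Y5 (+1); matched 1.
Augmenting path X2→Y1 (+1); matched 2.
Augmenting path X3→Y1→X2→Y2 (+1); matched 3.
No augmenting path remains; maximum matching = 3.
König certificate: {X1, X2, Y1} is a vertex cover of size 3 (every listed pair touches it), so no matching can be larger.

3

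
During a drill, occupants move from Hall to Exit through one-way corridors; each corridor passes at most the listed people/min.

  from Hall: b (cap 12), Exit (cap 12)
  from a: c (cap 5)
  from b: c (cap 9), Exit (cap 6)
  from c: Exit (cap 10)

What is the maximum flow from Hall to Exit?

Augment Hall→Exit: bottleneck 12, flow now 12.
Augment Hall→b→Exit: bottleneck 6, flow now 18.
Augment Hall→b→c→Exit: bottleneck 6, flow now 24.
No augmenting path remains; maximum flow = 24.
In the residual graph, reachable from Hall: {Hall}.
Min-cut edges: Hall→b (12), Hall→Exit (12); capacity 12 + 12 = 24.
This cut is saturated, so no flow can exceed 24.

24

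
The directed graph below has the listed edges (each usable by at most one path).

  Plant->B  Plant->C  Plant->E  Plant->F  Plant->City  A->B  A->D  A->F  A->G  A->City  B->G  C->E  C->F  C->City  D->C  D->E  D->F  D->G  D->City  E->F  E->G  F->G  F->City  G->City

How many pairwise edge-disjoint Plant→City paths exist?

4

Assign every edge capacity 1; by Menger, the answer equals the max flow.
Path Plant→City (+1); total 1.
Path Plant→C→City (+1); total 2.
Path Plant→F→City (+1); total 3.
Path Plant→B→G→City (+1); total 4.
No residual Plant→City path; max flow = 4.
Certifying cut of size 4: {F→City, G→City, Plant→C, Plant→City}.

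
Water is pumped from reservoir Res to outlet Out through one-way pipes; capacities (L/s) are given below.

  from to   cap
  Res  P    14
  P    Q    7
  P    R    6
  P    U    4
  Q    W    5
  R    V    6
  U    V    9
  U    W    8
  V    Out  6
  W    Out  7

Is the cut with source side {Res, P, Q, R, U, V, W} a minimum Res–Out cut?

Given cut capacity: 6 + 7 = 13.
Augment Res→P→Q→W→Out: bottleneck 5, flow now 5.
Augment Res→P→R→V→Out: bottleneck 6, flow now 11.
Augment Res→P→U→W→Out: bottleneck 2, flow now 13.
No augmenting path remains; maximum flow = 13.
Cut capacity 13 equals the max flow, so it is a minimum cut.

Yes — it is a minimum cut (capacity 13).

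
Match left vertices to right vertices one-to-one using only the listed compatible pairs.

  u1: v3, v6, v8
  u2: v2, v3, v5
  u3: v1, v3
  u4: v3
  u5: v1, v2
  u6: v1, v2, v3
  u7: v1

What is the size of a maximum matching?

5

Unit-capacity flow: source→left, listed edges, right→sink; max matching = max flow.
Augmenting path u1→v3 (+1); matched 1.
Augmenting path u2→v2 (+1); matched 2.
Augmenting path u3→v1 (+1); matched 3.
Augmenting path u4→v3→u1→v6 (+1); matched 4.
Augmenting path u5→v2→u2→v5 (+1); matched 5.
No augmenting path remains; maximum matching = 5.
König certificate: {u1, u2, v1, v2, v3} is a vertex cover of size 5 (every listed pair touches it), so no matching can be larger.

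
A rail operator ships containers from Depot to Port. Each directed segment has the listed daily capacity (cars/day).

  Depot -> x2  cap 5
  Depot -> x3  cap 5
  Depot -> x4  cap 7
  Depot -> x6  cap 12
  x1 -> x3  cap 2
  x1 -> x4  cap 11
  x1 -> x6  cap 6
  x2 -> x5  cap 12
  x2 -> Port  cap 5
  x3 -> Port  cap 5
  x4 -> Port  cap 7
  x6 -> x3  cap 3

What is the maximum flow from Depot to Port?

17

Augment Depot→x2→Port: bottleneck 5, flow now 5.
Augment Depot→x3→Port: bottleneck 5, flow now 10.
Augment Depot→x4→Port: bottleneck 7, flow now 17.
No augmenting path remains; maximum flow = 17.
In the residual graph, reachable from Depot: {Depot, x3, x6}.
Min-cut edges: Depot→x2 (5), Depot→x4 (7), x3→Port (5); capacity 5 + 7 + 5 = 17.
This cut is saturated, so no flow can exceed 17.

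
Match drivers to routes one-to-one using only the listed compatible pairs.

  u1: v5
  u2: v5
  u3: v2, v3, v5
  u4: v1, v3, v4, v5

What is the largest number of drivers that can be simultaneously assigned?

3

Unit-capacity flow: source→left, listed edges, right→sink; max matching = max flow.
Augmenting path u1→v5 (+1); matched 1.
Augmenting path u3→v2 (+1); matched 2.
Augmenting path u4→v1 (+1); matched 3.
No augmenting path remains; maximum matching = 3.
König certificate: {u3, u4, v5} is a vertex cover of size 3 (every listed pair touches it), so no matching can be larger.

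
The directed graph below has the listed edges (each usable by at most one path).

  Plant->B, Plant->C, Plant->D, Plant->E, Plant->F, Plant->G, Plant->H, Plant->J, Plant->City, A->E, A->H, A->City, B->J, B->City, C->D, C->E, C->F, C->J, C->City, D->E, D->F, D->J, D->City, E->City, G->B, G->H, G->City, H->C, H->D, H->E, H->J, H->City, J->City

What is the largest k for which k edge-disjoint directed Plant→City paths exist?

Assign every edge capacity 1; by Menger, the answer equals the max flow.
Path Plant→City (+1); total 1.
Path Plant→B→City (+1); total 2.
Path Plant→C→City (+1); total 3.
Path Plant→D→City (+1); total 4.
Path Plant→E→City (+1); total 5.
Path Plant→G→City (+1); total 6.
Path Plant→H→City (+1); total 7.
Path Plant→J→City (+1); total 8.
No residual Plant→City path; max flow = 8.
Certifying cut of size 8: {Plant→B, Plant→C, Plant→City, Plant→D, Plant→E, Plant→G, Plant→H, Plant→J}.

8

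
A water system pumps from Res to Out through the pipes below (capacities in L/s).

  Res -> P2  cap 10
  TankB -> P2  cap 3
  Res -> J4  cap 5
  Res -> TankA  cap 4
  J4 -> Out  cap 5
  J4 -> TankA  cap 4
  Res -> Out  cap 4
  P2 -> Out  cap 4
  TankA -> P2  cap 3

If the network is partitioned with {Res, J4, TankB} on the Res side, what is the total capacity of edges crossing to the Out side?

Edges leaving {Res, J4, TankB}: Res→TankA (4), Res→P2 (10), Res→Out (4), J4→TankA (4), J4→Out (5), TankB→P2 (3).
Cut capacity = 4 + 10 + 4 + 4 + 5 + 3 = 30.

30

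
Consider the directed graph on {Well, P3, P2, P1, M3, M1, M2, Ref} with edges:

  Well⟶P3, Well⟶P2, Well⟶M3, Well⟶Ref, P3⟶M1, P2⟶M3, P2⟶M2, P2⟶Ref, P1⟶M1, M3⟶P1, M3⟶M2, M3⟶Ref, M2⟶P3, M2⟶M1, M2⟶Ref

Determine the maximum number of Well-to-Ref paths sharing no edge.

Assign every edge capacity 1; by Menger, the answer equals the max flow.
Path Well→Ref (+1); total 1.
Path Well→P2→Ref (+1); total 2.
Path Well→M3→Ref (+1); total 3.
No residual Well→Ref path; max flow = 3.
Certifying cut of size 3: {Well→M3, Well→P2, Well→Ref}.

3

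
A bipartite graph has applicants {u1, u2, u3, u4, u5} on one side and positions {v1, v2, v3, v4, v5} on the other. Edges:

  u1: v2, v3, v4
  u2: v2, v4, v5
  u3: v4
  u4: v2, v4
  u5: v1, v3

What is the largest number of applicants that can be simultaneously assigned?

5

Unit-capacity flow: source→left, listed edges, right→sink; max matching = max flow.
Augmenting path u1→v2 (+1); matched 1.
Augmenting path u2→v4 (+1); matched 2.
Augmenting path u5→v1 (+1); matched 3.
Augmenting path u3→v4→u2→v5 (+1); matched 4.
Augmenting path u4→v2→u1→v3 (+1); matched 5.
No augmenting path remains; maximum matching = 5.
König certificate: {u1, u2, u3, u4, u5} is a vertex cover of size 5 (every listed pair touches it), so no matching can be larger.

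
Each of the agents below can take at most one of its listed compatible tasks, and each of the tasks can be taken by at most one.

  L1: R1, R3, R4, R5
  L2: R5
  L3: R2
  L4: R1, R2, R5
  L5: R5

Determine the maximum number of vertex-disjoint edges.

Unit-capacity flow: source→left, listed edges, right→sink; max matching = max flow.
Augmenting path L1→R1 (+1); matched 1.
Augmenting path L2→R5 (+1); matched 2.
Augmenting path L3→R2 (+1); matched 3.
Augmenting path L4→R1→L1→R3 (+1); matched 4.
No augmenting path remains; maximum matching = 4.
König certificate: {L1, L3, L4, R5} is a vertex cover of size 4 (every listed pair touches it), so no matching can be larger.

4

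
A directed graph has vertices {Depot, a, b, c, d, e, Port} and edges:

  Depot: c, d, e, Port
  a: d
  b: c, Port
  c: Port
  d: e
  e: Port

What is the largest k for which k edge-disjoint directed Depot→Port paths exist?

3

Assign every edge capacity 1; by Menger, the answer equals the max flow.
Path Depot→Port (+1); total 1.
Path Depot→c→Port (+1); total 2.
Path Depot→e→Port (+1); total 3.
No residual Depot→Port path; max flow = 3.
Certifying cut of size 3: {Depot→Port, Depot→c, e→Port}.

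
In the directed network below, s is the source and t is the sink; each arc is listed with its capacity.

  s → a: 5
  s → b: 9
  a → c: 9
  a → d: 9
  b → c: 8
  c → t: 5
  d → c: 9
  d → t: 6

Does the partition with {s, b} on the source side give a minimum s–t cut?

Given cut capacity: 5 + 8 = 13.
Augment s→a→c→t: bottleneck 5, flow now 5.
Augment s→b→c→a→d→t: bottleneck 5, flow now 10. (uses reverse residual edge)
No augmenting path remains; maximum flow = 10.
In the residual graph, reachable from s: {s, b, c}.
Min-cut edges: s→a (5), c→t (5); capacity 5 + 5 = 10.
Cut capacity 13 exceeds the max flow 10, so it is not minimum.

No — its capacity is 13, but the minimum cut has capacity 10.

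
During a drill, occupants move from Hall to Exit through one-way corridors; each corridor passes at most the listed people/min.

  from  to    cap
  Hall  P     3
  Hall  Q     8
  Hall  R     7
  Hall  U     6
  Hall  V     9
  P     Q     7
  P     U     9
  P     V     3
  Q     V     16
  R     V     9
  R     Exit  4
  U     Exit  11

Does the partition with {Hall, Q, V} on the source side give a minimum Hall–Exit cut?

No — its capacity is 16, but the minimum cut has capacity 13.

Given cut capacity: 3 + 7 + 6 = 16.
Augment Hall→R→Exit: bottleneck 4, flow now 4.
Augment Hall→U→Exit: bottleneck 6, flow now 10.
Augment Hall→P→U→Exit: bottleneck 3, flow now 13.
No augmenting path remains; maximum flow = 13.
In the residual graph, reachable from Hall: {Hall, Q, R, V}.
Min-cut edges: Hall→P (3), Hall→U (6), R→Exit (4); capacity 3 + 6 + 4 = 13.
Cut capacity 16 exceeds the max flow 13, so it is not minimum.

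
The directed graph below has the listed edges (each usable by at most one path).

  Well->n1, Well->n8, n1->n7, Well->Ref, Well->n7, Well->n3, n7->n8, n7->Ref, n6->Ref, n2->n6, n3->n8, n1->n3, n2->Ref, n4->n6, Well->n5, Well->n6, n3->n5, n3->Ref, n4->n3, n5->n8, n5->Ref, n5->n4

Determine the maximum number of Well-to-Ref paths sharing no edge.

Assign every edge capacity 1; by Menger, the answer equals the max flow.
Path Well→Ref (+1); total 1.
Path Well→n3→Ref (+1); total 2.
Path Well→n5→Ref (+1); total 3.
Path Well→n6→Ref (+1); total 4.
Path Well→n7→Ref (+1); total 5.
No residual Well→Ref path; max flow = 5.
Certifying cut of size 5: {Well→Ref, n3→Ref, n5→Ref, n6→Ref, n7→Ref}.

5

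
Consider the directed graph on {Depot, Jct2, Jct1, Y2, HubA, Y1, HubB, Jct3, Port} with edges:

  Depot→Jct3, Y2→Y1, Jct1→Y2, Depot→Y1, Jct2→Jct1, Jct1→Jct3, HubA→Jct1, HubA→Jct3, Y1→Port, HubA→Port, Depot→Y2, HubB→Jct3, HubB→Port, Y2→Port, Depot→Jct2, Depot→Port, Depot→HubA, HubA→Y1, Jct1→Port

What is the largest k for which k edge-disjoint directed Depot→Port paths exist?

Assign every edge capacity 1; by Menger, the answer equals the max flow.
Path Depot→Port (+1); total 1.
Path Depot→Y2→Port (+1); total 2.
Path Depot→HubA→Port (+1); total 3.
Path Depot→Y1→Port (+1); total 4.
Path Depot→Jct2→Jct1→Port (+1); total 5.
No residual Depot→Port path; max flow = 5.
Certifying cut of size 5: {Depot→HubA, Depot→Jct2, Depot→Port, Depot→Y1, Depot→Y2}.

5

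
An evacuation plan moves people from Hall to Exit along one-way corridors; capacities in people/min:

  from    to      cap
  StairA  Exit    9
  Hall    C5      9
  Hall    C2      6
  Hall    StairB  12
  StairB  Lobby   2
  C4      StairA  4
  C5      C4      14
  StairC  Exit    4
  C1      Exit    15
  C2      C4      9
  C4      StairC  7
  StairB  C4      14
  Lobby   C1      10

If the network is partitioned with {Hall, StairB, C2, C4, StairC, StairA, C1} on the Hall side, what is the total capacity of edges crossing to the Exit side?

Edges leaving {Hall, StairB, C2, C4, StairC, StairA, C1}: Hall→C5 (9), StairB→Lobby (2), StairC→Exit (4), StairA→Exit (9), C1→Exit (15).
Cut capacity = 9 + 2 + 4 + 9 + 15 = 39.

39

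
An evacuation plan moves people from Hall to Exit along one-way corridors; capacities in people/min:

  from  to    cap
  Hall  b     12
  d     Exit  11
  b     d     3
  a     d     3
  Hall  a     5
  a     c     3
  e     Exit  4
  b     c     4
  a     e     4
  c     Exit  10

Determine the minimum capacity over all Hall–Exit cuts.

12

Augment Hall→a→c→Exit: bottleneck 3, flow now 3.
Augment Hall→a→d→Exit: bottleneck 2, flow now 5.
Augment Hall→b→c→Exit: bottleneck 4, flow now 9.
Augment Hall→b→d→Exit: bottleneck 3, flow now 12.
No augmenting path remains; maximum flow = 12.
By max-flow min-cut, the minimum cut capacity equals the max flow.
In the residual graph, reachable from Hall: {Hall, b}.
Min-cut edges: Hall→a (5), b→c (4), b→d (3); capacity 5 + 4 + 3 = 12.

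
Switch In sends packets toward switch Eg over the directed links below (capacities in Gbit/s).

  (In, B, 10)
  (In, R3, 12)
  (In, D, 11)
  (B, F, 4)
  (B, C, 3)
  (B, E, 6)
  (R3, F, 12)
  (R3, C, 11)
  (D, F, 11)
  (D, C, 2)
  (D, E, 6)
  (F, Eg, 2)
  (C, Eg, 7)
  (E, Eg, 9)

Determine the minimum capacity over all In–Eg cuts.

18

Augment In→B→F→Eg: bottleneck 2, flow now 2.
Augment In→B→C→Eg: bottleneck 3, flow now 5.
Augment In→B→E→Eg: bottleneck 5, flow now 10.
Augment In→R3→C→Eg: bottleneck 4, flow now 14.
Augment In→D→E→Eg: bottleneck 4, flow now 18.
No augmenting path remains; maximum flow = 18.
By max-flow min-cut, the minimum cut capacity equals the max flow.
In the residual graph, reachable from In: {In, B, R3, D, F, C, E}.
Min-cut edges: F→Eg (2), C→Eg (7), E→Eg (9); capacity 2 + 7 + 9 = 18.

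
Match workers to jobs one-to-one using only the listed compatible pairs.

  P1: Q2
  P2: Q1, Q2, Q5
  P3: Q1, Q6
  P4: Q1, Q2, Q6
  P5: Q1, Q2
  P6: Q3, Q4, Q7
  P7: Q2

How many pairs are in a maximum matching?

Unit-capacity flow: source→left, listed edges, right→sink; max matching = max flow.
Augmenting path P1→Q2 (+1); matched 1.
Augmenting path P2→Q1 (+1); matched 2.
Augmenting path P3→Q6 (+1); matched 3.
Augmenting path P6→Q3 (+1); matched 4.
Augmenting path P4→Q1→P2→Q5 (+1); matched 5.
No augmenting path remains; maximum matching = 5.
König certificate: {P2, P6, Q1, Q2, Q6} is a vertex cover of size 5 (every listed pair touches it), so no matching can be larger.

5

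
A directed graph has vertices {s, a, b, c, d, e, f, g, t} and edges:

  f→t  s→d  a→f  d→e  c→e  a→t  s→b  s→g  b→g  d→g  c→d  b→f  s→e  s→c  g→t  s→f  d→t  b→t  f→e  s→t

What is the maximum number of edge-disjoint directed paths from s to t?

5

Assign every edge capacity 1; by Menger, the answer equals the max flow.
Path s→t (+1); total 1.
Path s→b→t (+1); total 2.
Path s→d→t (+1); total 3.
Path s→f→t (+1); total 4.
Path s→g→t (+1); total 5.
No residual s→t path; max flow = 5.
Certifying cut of size 5: {d→t, g→t, s→b, s→f, s→t}.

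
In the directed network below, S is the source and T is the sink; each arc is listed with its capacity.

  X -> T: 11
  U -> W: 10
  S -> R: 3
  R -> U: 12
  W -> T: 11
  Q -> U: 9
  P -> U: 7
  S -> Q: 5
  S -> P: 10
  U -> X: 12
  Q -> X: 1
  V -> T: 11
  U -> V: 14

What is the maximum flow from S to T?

15

Augment S→Q→X→T: bottleneck 1, flow now 1.
Augment S→P→U→V→T: bottleneck 7, flow now 8.
Augment S→Q→U→V→T: bottleneck 4, flow now 12.
Augment S→R→U→W→T: bottleneck 3, flow now 15.
No augmenting path remains; maximum flow = 15.
In the residual graph, reachable from S: {S, P}.
Min-cut edges: S→Q (5), S→R (3), P→U (7); capacity 5 + 3 + 7 = 15.
This cut is saturated, so no flow can exceed 15.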